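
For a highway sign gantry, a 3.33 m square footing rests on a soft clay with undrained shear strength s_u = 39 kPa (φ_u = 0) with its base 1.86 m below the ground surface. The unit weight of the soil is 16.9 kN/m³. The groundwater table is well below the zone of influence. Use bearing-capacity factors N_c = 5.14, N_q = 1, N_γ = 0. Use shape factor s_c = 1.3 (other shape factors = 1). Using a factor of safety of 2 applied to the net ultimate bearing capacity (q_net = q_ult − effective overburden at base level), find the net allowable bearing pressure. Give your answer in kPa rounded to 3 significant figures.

q_all(net) ≈ 130 kPa

q = γ·D_f = 16.9 × 1.86 = 31.434 kPa.
c·N_c·s_c = 39 × 5.14 × 1.3 = 260.6 kPa
q·N_q = 31.434 × 1 = 31.434 kPa
q_ult = 260.6 + 31.434 = 292.03 kPa.
Net ultimate: q_net = 292.03 − 31.434 = 260.6 kPa.
q_all(net) = 260.6 / 2 = 130.3 kPa.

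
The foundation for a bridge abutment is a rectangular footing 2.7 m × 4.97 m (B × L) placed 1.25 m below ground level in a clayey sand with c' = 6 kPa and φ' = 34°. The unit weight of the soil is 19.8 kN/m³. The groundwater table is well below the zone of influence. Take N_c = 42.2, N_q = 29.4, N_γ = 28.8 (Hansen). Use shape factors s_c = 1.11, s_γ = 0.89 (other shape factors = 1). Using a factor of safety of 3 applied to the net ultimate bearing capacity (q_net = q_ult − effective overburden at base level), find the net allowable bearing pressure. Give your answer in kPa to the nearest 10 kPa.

q_all(net) ≈ 560 kPa

Overburden at base level: q = 19.8 × 1.25 = 24.75 kPa.
Cohesion term c·N_c·s_c = 6 × 42.2 × 1.11 = 281.05 kPa; surcharge term q·N_q = 24.75 × 29.4 = 727.65 kPa; self-weight term 0.5·γ·B·N_γ·s_γ = 0.5 × 19.8 × 2.7 × 28.8 × 0.89 = 685.14 kPa.
q_ult = 281.05 + 727.65 + 685.14 = 1693.8 kPa.
Net ultimate: q_net = 1693.8 − 24.75 = 1669.1 kPa.
q_all(net) = 1669.1 / 3 = 556.37 kPa.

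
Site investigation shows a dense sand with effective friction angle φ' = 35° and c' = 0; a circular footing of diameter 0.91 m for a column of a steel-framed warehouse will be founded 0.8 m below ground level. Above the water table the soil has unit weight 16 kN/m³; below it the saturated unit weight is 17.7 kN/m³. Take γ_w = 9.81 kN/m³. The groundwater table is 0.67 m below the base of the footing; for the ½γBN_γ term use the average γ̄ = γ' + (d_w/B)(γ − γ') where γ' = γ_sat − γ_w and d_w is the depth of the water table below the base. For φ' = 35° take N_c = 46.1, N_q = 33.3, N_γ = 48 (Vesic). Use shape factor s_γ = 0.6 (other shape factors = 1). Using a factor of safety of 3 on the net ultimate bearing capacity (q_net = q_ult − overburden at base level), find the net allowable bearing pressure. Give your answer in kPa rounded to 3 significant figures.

q_all(net) ≈ 198 kPa

q = γ·D_f = 16 × 0.8 = 12.8 kPa.
γ' = 7.89 kN/m³; averaging over the depth B below the base, γ̄ = γ' + (d_w/B)(γ − γ') = 13.861 kN/m³.
q·N_q = 12.8 × 33.3 = 426.24 kPa
0.5·γ·B·N_γ·s_γ = 0.5 × 13.861 × 0.91 × 48 × 0.6 = 181.64 kPa
q_ult = 426.24 + 181.64 = 607.88 kPa.
q_net = 607.88 − 12.8 = 595.08 kPa.
q_all(net) = 595.08 / 3 = 198.36 kPa.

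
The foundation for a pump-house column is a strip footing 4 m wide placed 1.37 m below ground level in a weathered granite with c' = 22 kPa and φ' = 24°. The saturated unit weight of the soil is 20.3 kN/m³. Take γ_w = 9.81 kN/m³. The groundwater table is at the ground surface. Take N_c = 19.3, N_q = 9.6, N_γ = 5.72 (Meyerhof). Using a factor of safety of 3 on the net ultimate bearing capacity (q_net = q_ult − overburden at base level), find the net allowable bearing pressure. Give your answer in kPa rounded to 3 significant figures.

q_all(net) ≈ 223 kPa

γ' = 20.3 − 9.81 = 10.49 kN/m³ (submerged throughout). q = 10.49 × 1.37 = 14.371 kPa; the same γ' applies in the ½γBN_γ term.
c·N_c = 22 × 19.3 = 424.6 kPa
q·N_q = 14.371 × 9.6 = 137.96 kPa
0.5·γ·B·N_γ = 0.5 × 10.49 × 4 × 5.72 = 120.01 kPa
q_ult = 424.6 + 137.96 + 120.01 = 682.57 kPa.
q_net = 682.57 − 14.371 = 668.2 kPa.
q_all(net) = 668.2 / 3 = 222.73 kPa.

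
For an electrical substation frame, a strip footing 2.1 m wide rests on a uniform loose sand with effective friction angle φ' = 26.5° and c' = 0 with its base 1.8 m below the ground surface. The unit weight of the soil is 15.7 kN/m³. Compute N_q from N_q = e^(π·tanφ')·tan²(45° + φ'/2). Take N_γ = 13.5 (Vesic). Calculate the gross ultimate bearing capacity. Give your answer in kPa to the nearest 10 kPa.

q_ult ≈ 580 kPa

tan26.5° = 0.4986, so N_q = e^(π×0.4986)·tan²(58.25°) = 4.789 × 2.611 = 12.51.
Effective surcharge at the founding depth q = γ·D_f = 15.7 × 1.8 = 28.26 kPa.
q_ult = q·N_q + 0.5·γ·B·N_γ
     = 28.26 × 12.506 + 0.5 × 15.7 × 2.1 × 13.5
     = 353.43 + 222.55 = 575.97 kPa.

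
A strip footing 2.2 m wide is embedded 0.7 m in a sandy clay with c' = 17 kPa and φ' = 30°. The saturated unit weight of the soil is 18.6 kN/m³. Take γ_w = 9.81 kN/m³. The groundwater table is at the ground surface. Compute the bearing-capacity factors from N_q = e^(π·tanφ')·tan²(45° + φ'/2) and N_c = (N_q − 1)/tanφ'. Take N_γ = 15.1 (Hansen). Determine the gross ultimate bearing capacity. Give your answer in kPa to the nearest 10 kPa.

q_ult ≈ 770 kPa

tan30° = 0.5774, so N_q = e^(π×0.5774)·tan²(60°) = 6.134 × 3.0 = 18.4.
N_c = (18.4 − 1)/tan30° = 30.14.
With the water table at the surface the whole profile is submerged: γ' = 18.6 − 9.81 = 8.79 kN/m³, so q = γ'·D_f = 6.153 kPa; the same γ' applies in the ½γBN_γ term.
q_ult = c·N_c + q·N_q + 0.5·γ·B·N_γ
     = 17 × 30.14 + 6.153 × 18.401 + 0.5 × 8.79 × 2.2 × 15.1
     = 512.37 + 113.22 + 146 = 771.6 kPa.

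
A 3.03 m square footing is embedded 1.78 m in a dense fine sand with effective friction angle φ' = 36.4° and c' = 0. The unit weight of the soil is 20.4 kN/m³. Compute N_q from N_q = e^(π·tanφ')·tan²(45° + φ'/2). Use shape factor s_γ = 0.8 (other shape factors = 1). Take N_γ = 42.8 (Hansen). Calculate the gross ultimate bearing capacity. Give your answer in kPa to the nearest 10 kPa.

q_ult ≈ 2500 kPa

tan36.4° = 0.7373, so N_q = e^(π×0.7373)·tan²(63.2°) = 10.137 × 3.919 = 39.73.
Overburden at base level: q = 20.4 × 1.78 = 36.312 kPa.
Surcharge term q·N_q = 36.312 × 39.727 = 1442.6 kPa; self-weight term 0.5·γ·B·N_γ·s_γ = 0.5 × 20.4 × 3.03 × 42.8 × 0.8 = 1058.2 kPa.
q_ult = 1442.6 + 1058.2 = 2500.8 kPa.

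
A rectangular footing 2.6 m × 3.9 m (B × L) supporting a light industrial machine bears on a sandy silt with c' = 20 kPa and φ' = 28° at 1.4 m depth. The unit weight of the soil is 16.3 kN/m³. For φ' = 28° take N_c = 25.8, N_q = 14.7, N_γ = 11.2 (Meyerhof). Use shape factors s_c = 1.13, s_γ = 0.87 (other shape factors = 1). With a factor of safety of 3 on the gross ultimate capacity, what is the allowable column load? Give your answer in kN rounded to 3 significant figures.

q = γ·D_f = 16.3 × 1.4 = 22.82 kPa.
c·N_c·s_c = 20 × 25.8 × 1.13 = 583.08 kPa
q·N_q = 22.82 × 14.7 = 335.45 kPa
0.5·γ·B·N_γ·s_γ = 0.5 × 16.3 × 2.6 × 11.2 × 0.87 = 206.48 kPa
q_ult = 583.08 + 335.45 + 206.48 = 1125 kPa.
Gross allowable pressure q_all = 1125 / 3 = 375 kPa.
Footing area = 10.14 m², so allowable column load = 375 × 10.14 = 3802.5 kN.

P_all ≈ 3800 kN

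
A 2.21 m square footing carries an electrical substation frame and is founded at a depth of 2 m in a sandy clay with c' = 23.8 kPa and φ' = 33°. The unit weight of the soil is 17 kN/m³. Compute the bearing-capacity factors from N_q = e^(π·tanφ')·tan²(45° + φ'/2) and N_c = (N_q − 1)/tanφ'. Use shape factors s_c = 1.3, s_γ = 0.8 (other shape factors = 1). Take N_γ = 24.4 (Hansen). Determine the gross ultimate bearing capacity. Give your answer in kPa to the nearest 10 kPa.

tan33° = 0.6494, so N_q = e^(π×0.6494)·tan²(61.5°) = 7.692 × 3.392 = 26.09.
N_c = (26.09 − 1)/tan33° = 38.64.
Overburden at base level: q = 17 × 2 = 34 kPa.
Cohesion term c·N_c·s_c = 23.8 × 38.638 × 1.3 = 1195.5 kPa; surcharge term q·N_q = 34 × 26.092 = 887.13 kPa; self-weight term 0.5·γ·B·N_γ·s_γ = 0.5 × 17 × 2.21 × 24.4 × 0.8 = 366.68 kPa.
q_ult = 1195.5 + 887.13 + 366.68 = 2449.3 kPa.

q_ult ≈ 2450 kPa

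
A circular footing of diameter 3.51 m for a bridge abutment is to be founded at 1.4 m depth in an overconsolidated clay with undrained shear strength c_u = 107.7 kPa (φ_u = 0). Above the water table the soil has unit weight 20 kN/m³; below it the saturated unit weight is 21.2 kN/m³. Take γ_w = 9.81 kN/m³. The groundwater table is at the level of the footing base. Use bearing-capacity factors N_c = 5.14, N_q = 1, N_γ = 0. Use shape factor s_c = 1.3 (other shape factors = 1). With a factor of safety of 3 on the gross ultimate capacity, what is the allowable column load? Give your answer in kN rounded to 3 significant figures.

P_all ≈ 2410 kN

q = γ·D_f = 20 × 1.4 = 28 kPa.
c·N_c·s_c = 107.7 × 5.14 × 1.3 = 719.65 kPa
q·N_q = 28 × 1 = 28 kPa
q_ult = 719.65 + 28 = 747.65 kPa.
Gross allowable pressure q_all = 747.65 / 3 = 249.22 kPa.
Footing area = 9.6762 m², so allowable column load = 249.22 × 9.6762 = 2411.5 kN.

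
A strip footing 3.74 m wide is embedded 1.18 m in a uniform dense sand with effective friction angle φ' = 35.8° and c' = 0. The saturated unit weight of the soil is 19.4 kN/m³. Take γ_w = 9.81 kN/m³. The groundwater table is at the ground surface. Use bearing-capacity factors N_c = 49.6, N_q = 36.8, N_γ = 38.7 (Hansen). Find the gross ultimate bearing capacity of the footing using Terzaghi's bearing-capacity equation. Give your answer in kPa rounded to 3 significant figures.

With the water table at the surface the whole profile is submerged: γ' = 19.4 − 9.81 = 9.59 kN/m³, so q = γ'·D_f = 11.316 kPa; the same γ' applies in the ½γBN_γ term.
q_ult = q·N_q + 0.5·γ·B·N_γ
     = 11.316 × 36.8 + 0.5 × 9.59 × 3.74 × 38.7
     = 416.44 + 694.02 = 1110.5 kPa.

q_ult ≈ 1110 kPa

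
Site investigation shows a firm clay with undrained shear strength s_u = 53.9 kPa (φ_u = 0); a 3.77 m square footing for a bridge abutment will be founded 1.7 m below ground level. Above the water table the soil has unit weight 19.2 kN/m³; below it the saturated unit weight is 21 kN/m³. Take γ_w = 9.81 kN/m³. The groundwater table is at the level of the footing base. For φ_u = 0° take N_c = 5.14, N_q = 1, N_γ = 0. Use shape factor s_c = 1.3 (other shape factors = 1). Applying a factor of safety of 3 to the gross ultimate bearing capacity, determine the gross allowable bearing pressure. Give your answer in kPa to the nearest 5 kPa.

q_all ≈ 130 kPa

Overburden at base level: q = 19.2 × 1.7 = 32.64 kPa.
Cohesion term c·N_c·s_c = 53.9 × 5.14 × 1.3 = 360.16 kPa; surcharge term q·N_q = 32.64 × 1 = 32.64 kPa.
q_ult = 360.16 + 32.64 = 392.8 kPa.
q_all = q_ult / FS = 392.8 / 3 = 130.93 kPa.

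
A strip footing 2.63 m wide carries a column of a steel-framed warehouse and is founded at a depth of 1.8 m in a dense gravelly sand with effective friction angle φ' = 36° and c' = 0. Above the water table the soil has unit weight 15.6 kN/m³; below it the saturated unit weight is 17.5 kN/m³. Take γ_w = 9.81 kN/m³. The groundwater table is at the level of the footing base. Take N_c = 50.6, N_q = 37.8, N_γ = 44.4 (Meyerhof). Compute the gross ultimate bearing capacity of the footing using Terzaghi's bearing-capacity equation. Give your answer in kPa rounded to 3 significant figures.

Effective surcharge at the founding depth q = γ·D_f = 15.6 × 1.8 = 28.08 kPa.
The water table coincides with the base, so in the self-weight term γ → γ' = 7.69 kN/m³.
q_ult = q·N_q + 0.5·γ·B·N_γ
     = 28.08 × 37.8 + 0.5 × 7.69 × 2.63 × 44.4
     = 1061.4 + 448.99 = 1510.4 kPa.

q_ult ≈ 1510 kPa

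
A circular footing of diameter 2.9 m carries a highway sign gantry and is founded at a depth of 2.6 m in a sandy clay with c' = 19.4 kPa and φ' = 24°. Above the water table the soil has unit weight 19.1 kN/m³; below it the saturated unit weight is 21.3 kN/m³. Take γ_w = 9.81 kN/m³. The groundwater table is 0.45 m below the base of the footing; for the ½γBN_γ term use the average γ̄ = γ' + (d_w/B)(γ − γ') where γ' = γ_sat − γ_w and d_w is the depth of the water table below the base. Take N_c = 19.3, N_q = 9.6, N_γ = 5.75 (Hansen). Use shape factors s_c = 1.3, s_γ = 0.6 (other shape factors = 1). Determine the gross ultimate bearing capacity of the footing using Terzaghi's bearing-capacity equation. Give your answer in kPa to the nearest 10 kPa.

q_ult ≈ 1030 kPa

q = γ·D_f = 19.1 × 2.6 = 49.66 kPa.
γ' = 11.49 kN/m³; averaging over the depth B below the base, γ̄ = γ' + (d_w/B)(γ − γ') = 12.671 kN/m³.
c·N_c·s_c = 19.4 × 19.3 × 1.3 = 486.75 kPa
q·N_q = 49.66 × 9.6 = 476.74 kPa
0.5·γ·B·N_γ·s_γ = 0.5 × 12.671 × 2.9 × 5.75 × 0.6 = 63.386 kPa
q_ult = 486.75 + 476.74 + 63.386 = 1026.9 kPa.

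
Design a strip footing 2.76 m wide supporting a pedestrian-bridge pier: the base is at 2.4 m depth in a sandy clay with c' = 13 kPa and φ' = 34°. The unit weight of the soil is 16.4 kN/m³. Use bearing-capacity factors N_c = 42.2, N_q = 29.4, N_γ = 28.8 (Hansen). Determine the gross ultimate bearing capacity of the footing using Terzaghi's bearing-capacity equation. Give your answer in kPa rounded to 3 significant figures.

Effective surcharge at the founding depth q = γ·D_f = 16.4 × 2.4 = 39.36 kPa.
q_ult = c·N_c + q·N_q + 0.5·γ·B·N_γ
     = 13 × 42.2 + 39.36 × 29.4 + 0.5 × 16.4 × 2.76 × 28.8
     = 548.6 + 1157.2 + 651.8 = 2357.6 kPa.

q_ult ≈ 2360 kPa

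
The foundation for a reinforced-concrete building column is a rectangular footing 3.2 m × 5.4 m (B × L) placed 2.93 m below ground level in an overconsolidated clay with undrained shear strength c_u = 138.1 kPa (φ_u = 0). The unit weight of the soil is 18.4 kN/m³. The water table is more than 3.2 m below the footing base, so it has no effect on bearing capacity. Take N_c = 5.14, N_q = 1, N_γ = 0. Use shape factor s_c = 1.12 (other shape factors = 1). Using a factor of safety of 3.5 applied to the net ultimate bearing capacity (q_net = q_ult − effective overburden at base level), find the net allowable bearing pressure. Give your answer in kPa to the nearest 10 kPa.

Effective surcharge at the founding depth q = γ·D_f = 18.4 × 2.93 = 53.912 kPa.
q_ult = c·N_c·s_c + q·N_q
     = 138.1 × 5.14 × 1.12 + 53.912 × 1
     = 795.01 + 53.912 = 848.93 kPa.
Net ultimate: q_net = 848.93 − 53.912 = 795.01 kPa.
q_all(net) = 795.01 / 3.5 = 227.15 kPa.

q_all(net) ≈ 230 kPa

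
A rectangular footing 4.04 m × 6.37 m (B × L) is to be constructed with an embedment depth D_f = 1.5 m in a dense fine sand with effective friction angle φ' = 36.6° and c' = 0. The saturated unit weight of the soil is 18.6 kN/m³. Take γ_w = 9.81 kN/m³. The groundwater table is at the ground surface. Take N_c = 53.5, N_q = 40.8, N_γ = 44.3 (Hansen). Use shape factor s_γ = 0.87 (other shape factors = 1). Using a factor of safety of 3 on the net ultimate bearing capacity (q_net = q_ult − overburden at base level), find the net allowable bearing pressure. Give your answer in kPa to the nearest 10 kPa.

Water table at ground surface, so effective unit weight γ' = 18.6 − 9.81 = 8.79 kN/m³ is used throughout; overburden q = 8.79 × 1.5 = 13.185 kPa; the same γ' applies in the ½γBN_γ term.
Surcharge term q·N_q = 13.185 × 40.8 = 537.95 kPa; self-weight term 0.5·γ·B·N_γ·s_γ = 0.5 × 8.79 × 4.04 × 44.3 × 0.87 = 684.33 kPa.
q_ult = 537.95 + 684.33 = 1222.3 kPa.
q_net = 1222.3 − 13.185 = 1209.1 kPa.
q_all(net) = 1209.1 / 3 = 403.03 kPa.

q_all(net) ≈ 400 kPa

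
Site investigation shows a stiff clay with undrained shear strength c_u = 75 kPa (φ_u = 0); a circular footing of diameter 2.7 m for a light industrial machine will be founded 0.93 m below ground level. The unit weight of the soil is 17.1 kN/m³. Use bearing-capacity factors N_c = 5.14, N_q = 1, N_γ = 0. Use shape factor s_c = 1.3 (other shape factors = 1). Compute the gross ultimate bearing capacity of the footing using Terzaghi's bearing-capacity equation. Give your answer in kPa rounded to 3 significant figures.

Effective surcharge at the founding depth q = γ·D_f = 17.1 × 0.93 = 15.903 kPa.
q_ult = c·N_c·s_c + q·N_q
     = 75 × 5.14 × 1.3 + 15.903 × 1
     = 501.15 + 15.903 = 517.05 kPa.

q_ult ≈ 517 kPa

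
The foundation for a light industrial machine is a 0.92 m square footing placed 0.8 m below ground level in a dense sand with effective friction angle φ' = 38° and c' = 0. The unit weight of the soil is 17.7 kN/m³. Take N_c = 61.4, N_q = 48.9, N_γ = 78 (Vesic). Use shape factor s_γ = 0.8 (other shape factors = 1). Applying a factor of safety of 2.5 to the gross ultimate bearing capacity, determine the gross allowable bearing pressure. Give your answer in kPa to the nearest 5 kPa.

q_all ≈ 480 kPa

q = γ·D_f = 17.7 × 0.8 = 14.16 kPa.
q·N_q = 14.16 × 48.9 = 692.42 kPa
0.5·γ·B·N_γ·s_γ = 0.5 × 17.7 × 0.92 × 78 × 0.8 = 508.06 kPa
q_ult = 692.42 + 508.06 = 1200.5 kPa.
q_all = q_ult / FS = 1200.5 / 2.5 = 480.19 kPa.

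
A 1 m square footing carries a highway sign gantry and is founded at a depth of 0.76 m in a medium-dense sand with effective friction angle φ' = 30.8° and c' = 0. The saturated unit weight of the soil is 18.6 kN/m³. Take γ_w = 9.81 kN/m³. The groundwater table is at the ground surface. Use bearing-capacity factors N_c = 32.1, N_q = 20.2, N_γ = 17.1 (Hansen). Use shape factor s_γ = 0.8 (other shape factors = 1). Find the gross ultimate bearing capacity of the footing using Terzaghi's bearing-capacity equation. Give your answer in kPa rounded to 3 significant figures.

q_ult ≈ 195 kPa

With the water table at the surface the whole profile is submerged: γ' = 18.6 − 9.81 = 8.79 kN/m³, so q = γ'·D_f = 6.6804 kPa; the same γ' applies in the ½γBN_γ term.
q_ult = q·N_q + 0.5·γ·B·N_γ·s_γ
     = 6.6804 × 20.2 + 0.5 × 8.79 × 1 × 17.1 × 0.8
     = 134.94 + 60.124 = 195.07 kPa.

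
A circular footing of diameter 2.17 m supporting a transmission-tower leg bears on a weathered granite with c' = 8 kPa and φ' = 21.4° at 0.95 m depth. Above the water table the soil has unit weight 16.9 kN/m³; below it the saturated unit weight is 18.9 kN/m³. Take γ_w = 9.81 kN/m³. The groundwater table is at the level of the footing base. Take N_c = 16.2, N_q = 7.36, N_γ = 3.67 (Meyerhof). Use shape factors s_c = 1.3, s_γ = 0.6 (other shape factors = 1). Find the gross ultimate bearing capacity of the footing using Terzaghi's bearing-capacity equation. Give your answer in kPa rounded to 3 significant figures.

q_ult ≈ 308 kPa

q = γ·D_f = 16.9 × 0.95 = 16.055 kPa.
For the ½γBN_γ term take γ' = 18.9 − 9.81 = 9.09 kN/m³ (soil below base is submerged).
c·N_c·s_c = 8 × 16.2 × 1.3 = 168.48 kPa
q·N_q = 16.055 × 7.36 = 118.16 kPa
0.5·γ·B·N_γ·s_γ = 0.5 × 9.09 × 2.17 × 3.67 × 0.6 = 21.718 kPa
q_ult = 168.48 + 118.16 + 21.718 = 308.36 kPa.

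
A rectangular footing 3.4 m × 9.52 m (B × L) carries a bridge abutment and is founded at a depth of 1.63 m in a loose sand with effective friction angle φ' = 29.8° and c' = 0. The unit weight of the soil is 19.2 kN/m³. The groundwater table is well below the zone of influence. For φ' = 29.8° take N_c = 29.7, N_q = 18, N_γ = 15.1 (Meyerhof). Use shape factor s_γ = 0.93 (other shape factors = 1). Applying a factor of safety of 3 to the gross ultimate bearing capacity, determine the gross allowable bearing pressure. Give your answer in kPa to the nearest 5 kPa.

q_all ≈ 340 kPa

Effective surcharge at the founding depth q = γ·D_f = 19.2 × 1.63 = 31.296 kPa.
q_ult = q·N_q + 0.5·γ·B·N_γ·s_γ
     = 31.296 × 18 + 0.5 × 19.2 × 3.4 × 15.1 × 0.93
     = 563.33 + 458.36 = 1021.7 kPa.
q_all = q_ult / FS = 1021.7 / 3 = 340.56 kPa.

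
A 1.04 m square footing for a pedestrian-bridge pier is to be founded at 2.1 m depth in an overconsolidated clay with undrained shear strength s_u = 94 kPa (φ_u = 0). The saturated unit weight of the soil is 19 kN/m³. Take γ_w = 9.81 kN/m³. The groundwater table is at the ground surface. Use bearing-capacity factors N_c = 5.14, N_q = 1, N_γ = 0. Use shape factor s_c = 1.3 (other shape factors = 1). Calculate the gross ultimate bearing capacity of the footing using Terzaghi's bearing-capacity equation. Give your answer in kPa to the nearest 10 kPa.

q_ult ≈ 650 kPa

With the water table at the surface the whole profile is submerged: γ' = 19 − 9.81 = 9.19 kN/m³, so q = γ'·D_f = 19.299 kPa.
q_ult = c·N_c·s_c + q·N_q
     = 94 × 5.14 × 1.3 + 19.299 × 1
     = 628.11 + 19.299 = 647.41 kPa.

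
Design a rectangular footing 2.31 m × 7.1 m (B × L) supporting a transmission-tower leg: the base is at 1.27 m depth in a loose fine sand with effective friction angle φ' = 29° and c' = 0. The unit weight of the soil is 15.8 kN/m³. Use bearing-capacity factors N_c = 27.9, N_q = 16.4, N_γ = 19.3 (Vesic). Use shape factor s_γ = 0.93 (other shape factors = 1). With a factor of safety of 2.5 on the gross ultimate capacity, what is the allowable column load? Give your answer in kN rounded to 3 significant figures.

q = γ·D_f = 15.8 × 1.27 = 20.066 kPa.
q·N_q = 20.066 × 16.4 = 329.08 kPa
0.5·γ·B·N_γ·s_γ = 0.5 × 15.8 × 2.31 × 19.3 × 0.93 = 327.55 kPa
q_ult = 329.08 + 327.55 = 656.63 kPa.
Gross allowable pressure q_all = 656.63 / 2.5 = 262.65 kPa.
Footing area = 16.401 m², so allowable column load = 262.65 × 16.401 = 4307.8 kN.

P_all ≈ 4310 kN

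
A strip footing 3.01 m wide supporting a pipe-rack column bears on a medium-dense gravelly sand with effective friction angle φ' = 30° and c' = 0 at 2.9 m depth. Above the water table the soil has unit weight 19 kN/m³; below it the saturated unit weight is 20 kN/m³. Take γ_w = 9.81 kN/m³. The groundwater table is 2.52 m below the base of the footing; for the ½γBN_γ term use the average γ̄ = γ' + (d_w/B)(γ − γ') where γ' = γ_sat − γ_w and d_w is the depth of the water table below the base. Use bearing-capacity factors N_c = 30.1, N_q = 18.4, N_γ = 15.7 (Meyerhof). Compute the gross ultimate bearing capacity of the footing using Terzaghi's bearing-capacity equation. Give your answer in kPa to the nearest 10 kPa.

q_ult ≈ 1430 kPa

Overburden at base level: q = 19 × 2.9 = 55.1 kPa.
The water table is 2.52 m below the base (< B = 3.01 m), so the ½γBN_γ term uses γ̄ = γ' + (d_w/B)(γ − γ') = 10.19 + (2.52/3.01)(19 − 10.19) = 17.566 kN/m³.
Surcharge term q·N_q = 55.1 × 18.4 = 1013.8 kPa; self-weight term 0.5·γ·B·N_γ = 0.5 × 17.566 × 3.01 × 15.7 = 415.05 kPa.
q_ult = 1013.8 + 415.05 = 1428.9 kPa.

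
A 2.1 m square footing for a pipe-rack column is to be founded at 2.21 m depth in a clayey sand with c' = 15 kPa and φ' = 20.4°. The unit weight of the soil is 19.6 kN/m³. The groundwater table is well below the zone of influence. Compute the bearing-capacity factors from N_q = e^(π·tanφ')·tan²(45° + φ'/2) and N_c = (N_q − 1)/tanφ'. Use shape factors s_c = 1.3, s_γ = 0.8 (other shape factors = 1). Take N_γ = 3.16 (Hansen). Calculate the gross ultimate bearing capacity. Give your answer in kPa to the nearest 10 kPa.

tan20.4° = 0.3719, so N_q = e^(π×0.3719)·tan²(55.2°) = 3.217 × 2.07 = 6.66.
N_c = (6.66 − 1)/tan20.4° = 15.22.
q = γ·D_f = 19.6 × 2.21 = 43.316 kPa.
c·N_c·s_c = 15 × 15.217 × 1.3 = 296.73 kPa
q·N_q = 43.316 × 6.6591 = 288.45 kPa
0.5·γ·B·N_γ·s_γ = 0.5 × 19.6 × 2.1 × 3.16 × 0.8 = 52.026 kPa
q_ult = 296.73 + 288.45 + 52.026 = 637.2 kPa.

q_ult ≈ 640 kPa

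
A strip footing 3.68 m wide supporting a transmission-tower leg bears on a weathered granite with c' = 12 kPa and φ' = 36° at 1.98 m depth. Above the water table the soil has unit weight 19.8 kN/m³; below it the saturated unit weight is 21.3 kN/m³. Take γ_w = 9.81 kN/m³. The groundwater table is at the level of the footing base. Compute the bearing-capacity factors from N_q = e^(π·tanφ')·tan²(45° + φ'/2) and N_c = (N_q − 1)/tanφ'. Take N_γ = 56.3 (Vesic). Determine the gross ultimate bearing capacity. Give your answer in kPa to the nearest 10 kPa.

q_ult ≈ 3280 kPa

tan36° = 0.7265, so N_q = e^(π×0.7265)·tan²(63°) = 9.801 × 3.852 = 37.75.
N_c = (37.75 − 1)/tan36° = 50.59.
Effective surcharge at the founding depth q = γ·D_f = 19.8 × 1.98 = 39.204 kPa.
The water table coincides with the base, so in the self-weight term γ → γ' = 11.49 kN/m³.
q_ult = c·N_c + q·N_q + 0.5·γ·B·N_γ
     = 12 × 50.585 + 39.204 × 37.752 + 0.5 × 11.49 × 3.68 × 56.3
     = 607.03 + 1480 + 1190.3 = 3277.3 kPa.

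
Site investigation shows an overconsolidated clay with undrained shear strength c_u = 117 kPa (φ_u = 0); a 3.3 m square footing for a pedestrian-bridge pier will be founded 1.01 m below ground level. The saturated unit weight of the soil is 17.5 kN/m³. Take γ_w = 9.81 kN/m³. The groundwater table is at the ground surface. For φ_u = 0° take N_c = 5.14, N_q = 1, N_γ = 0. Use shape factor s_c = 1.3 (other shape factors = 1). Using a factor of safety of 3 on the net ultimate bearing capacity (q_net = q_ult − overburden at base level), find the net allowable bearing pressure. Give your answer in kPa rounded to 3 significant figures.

Water table at ground surface, so effective unit weight γ' = 17.5 − 9.81 = 7.69 kN/m³ is used throughout; overburden q = 7.69 × 1.01 = 7.7669 kPa.
Cohesion term c·N_c·s_c = 117 × 5.14 × 1.3 = 781.79 kPa; surcharge term q·N_q = 7.7669 × 1 = 7.7669 kPa.
q_ult = 781.79 + 7.7669 = 789.56 kPa.
q_net = 789.56 − 7.7669 = 781.79 kPa.
q_all(net) = 781.79 / 3 = 260.6 kPa.

q_all(net) ≈ 261 kPa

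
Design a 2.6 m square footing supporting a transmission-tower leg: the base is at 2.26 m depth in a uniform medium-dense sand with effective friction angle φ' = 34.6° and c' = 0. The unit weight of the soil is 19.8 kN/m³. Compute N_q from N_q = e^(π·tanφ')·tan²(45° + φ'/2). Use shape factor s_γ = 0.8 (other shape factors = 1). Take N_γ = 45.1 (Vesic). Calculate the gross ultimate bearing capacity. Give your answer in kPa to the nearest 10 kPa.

q_ult ≈ 2350 kPa

tan34.6° = 0.6899, so N_q = e^(π×0.6899)·tan²(62.3°) = 8.734 × 3.628 = 31.69.
q = γ·D_f = 19.8 × 2.26 = 44.748 kPa.
q·N_q = 44.748 × 31.687 = 1417.9 kPa
0.5·γ·B·N_γ·s_γ = 0.5 × 19.8 × 2.6 × 45.1 × 0.8 = 928.7 kPa
q_ult = 1417.9 + 928.7 = 2346.6 kPa.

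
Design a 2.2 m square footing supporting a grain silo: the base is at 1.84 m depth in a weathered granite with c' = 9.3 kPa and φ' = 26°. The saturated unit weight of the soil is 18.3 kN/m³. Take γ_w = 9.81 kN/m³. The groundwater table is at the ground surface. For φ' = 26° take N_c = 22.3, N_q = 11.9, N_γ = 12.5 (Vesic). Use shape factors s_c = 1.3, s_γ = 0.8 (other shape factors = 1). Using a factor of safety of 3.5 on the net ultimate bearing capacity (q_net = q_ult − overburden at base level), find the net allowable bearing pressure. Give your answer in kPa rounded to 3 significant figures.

q_all(net) ≈ 152 kPa

γ' = 18.3 − 9.81 = 8.49 kN/m³ (submerged throughout). q = 8.49 × 1.84 = 15.622 kPa; the same γ' applies in the ½γBN_γ term.
c·N_c·s_c = 9.3 × 22.3 × 1.3 = 269.61 kPa
q·N_q = 15.622 × 11.9 = 185.9 kPa
0.5·γ·B·N_γ·s_γ = 0.5 × 8.49 × 2.2 × 12.5 × 0.8 = 93.39 kPa
q_ult = 269.61 + 185.9 + 93.39 = 548.89 kPa.
q_net = 548.89 − 15.622 = 533.27 kPa.
q_all(net) = 533.27 / 3.5 = 152.36 kPa.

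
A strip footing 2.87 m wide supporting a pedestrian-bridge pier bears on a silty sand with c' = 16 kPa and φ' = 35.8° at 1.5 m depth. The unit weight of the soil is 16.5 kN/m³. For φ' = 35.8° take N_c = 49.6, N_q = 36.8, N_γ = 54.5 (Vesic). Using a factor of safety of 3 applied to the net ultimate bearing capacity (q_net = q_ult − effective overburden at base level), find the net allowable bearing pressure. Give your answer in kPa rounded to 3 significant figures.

q_all(net) ≈ 990 kPa

q = γ·D_f = 16.5 × 1.5 = 24.75 kPa.
c·N_c = 16 × 49.6 = 793.6 kPa
q·N_q = 24.75 × 36.8 = 910.8 kPa
0.5·γ·B·N_γ = 0.5 × 16.5 × 2.87 × 54.5 = 1290.4 kPa
q_ult = 793.6 + 910.8 + 1290.4 = 2994.8 kPa.
Net ultimate: q_net = 2994.8 − 24.75 = 2970.1 kPa.
q_all(net) = 2970.1 / 3 = 990.02 kPa.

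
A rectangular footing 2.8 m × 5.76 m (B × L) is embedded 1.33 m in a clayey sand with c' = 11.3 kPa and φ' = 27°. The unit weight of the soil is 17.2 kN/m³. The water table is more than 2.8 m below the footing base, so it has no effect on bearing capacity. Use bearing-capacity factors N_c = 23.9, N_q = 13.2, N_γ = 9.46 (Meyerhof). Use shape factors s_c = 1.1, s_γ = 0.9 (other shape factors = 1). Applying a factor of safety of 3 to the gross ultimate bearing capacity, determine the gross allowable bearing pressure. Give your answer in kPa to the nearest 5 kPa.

q = γ·D_f = 17.2 × 1.33 = 22.876 kPa.
c·N_c·s_c = 11.3 × 23.9 × 1.1 = 297.08 kPa
q·N_q = 22.876 × 13.2 = 301.96 kPa
0.5·γ·B·N_γ·s_γ = 0.5 × 17.2 × 2.8 × 9.46 × 0.9 = 205.02 kPa
q_ult = 297.08 + 301.96 + 205.02 = 804.06 kPa.
q_all = q_ult / FS = 804.06 / 3 = 268.02 kPa.

q_all ≈ 270 kPa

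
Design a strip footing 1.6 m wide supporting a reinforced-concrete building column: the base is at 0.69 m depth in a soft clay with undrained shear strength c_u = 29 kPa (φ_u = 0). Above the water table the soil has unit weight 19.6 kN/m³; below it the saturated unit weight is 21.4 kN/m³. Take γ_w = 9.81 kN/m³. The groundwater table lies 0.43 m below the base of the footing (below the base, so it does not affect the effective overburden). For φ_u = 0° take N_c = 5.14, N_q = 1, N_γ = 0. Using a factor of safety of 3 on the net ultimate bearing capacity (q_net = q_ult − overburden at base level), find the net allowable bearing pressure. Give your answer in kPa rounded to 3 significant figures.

q_all(net) ≈ 49.7 kPa

q = γ·D_f = 19.6 × 0.69 = 13.524 kPa.
c·N_c = 29 × 5.14 = 149.06 kPa
q·N_q = 13.524 × 1 = 13.524 kPa
q_ult = 149.06 + 13.524 = 162.58 kPa.
q_net = 162.58 − 13.524 = 149.06 kPa.
q_all(net) = 149.06 / 3 = 49.687 kPa.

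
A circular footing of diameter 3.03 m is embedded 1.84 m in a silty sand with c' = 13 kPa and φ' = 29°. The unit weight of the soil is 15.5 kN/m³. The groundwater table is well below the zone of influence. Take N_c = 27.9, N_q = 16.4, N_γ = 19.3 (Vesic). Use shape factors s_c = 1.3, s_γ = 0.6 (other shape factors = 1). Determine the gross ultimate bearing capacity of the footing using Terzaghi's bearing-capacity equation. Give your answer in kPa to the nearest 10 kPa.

q_ult ≈ 1210 kPa

Overburden at base level: q = 15.5 × 1.84 = 28.52 kPa.
Cohesion term c·N_c·s_c = 13 × 27.9 × 1.3 = 471.51 kPa; surcharge term q·N_q = 28.52 × 16.4 = 467.73 kPa; self-weight term 0.5·γ·B·N_γ·s_γ = 0.5 × 15.5 × 3.03 × 19.3 × 0.6 = 271.93 kPa.
q_ult = 471.51 + 467.73 + 271.93 = 1211.2 kPa.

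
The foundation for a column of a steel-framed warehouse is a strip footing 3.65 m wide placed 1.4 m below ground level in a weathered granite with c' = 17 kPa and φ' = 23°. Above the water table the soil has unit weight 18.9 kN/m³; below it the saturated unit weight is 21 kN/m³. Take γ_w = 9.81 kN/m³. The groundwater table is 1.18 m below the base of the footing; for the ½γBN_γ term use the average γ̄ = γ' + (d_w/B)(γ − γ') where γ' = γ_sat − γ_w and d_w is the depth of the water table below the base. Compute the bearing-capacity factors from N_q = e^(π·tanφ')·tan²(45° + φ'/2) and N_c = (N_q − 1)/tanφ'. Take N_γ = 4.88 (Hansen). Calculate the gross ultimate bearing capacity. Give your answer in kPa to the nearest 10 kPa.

q_ult ≈ 660 kPa

tan23° = 0.4245, so N_q = e^(π×0.4245)·tan²(56.5°) = 3.794 × 2.283 = 8.66.
N_c = (8.66 − 1)/tan23° = 18.05.
Overburden at base level: q = 18.9 × 1.4 = 26.46 kPa.
The water table is 1.18 m below the base (< B = 3.65 m), so the ½γBN_γ term uses γ̄ = γ' + (d_w/B)(γ − γ') = 11.19 + (1.18/3.65)(18.9 − 11.19) = 13.683 kN/m³.
Cohesion term c·N_c = 17 × 18.049 = 306.83 kPa; surcharge term q·N_q = 26.46 × 8.6612 = 229.18 kPa; self-weight term 0.5·γ·B·N_γ = 0.5 × 13.683 × 3.65 × 4.88 = 121.86 kPa.
q_ult = 306.83 + 229.18 + 121.86 = 657.86 kPa.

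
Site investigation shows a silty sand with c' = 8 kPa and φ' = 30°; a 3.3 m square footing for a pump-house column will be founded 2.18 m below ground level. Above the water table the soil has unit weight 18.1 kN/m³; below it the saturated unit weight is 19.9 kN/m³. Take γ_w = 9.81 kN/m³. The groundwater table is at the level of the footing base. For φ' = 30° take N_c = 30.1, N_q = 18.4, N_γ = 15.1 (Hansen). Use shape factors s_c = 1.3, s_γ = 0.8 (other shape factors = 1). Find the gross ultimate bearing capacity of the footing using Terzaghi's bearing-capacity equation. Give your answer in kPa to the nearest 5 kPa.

Effective surcharge at the founding depth q = γ·D_f = 18.1 × 2.18 = 39.458 kPa.
The water table coincides with the base, so in the self-weight term γ → γ' = 10.09 kN/m³.
q_ult = c·N_c·s_c + q·N_q + 0.5·γ·B·N_γ·s_γ
     = 8 × 30.1 × 1.3 + 39.458 × 18.4 + 0.5 × 10.09 × 3.3 × 15.1 × 0.8
     = 313.04 + 726.03 + 201.11 = 1240.2 kPa.

q_ult ≈ 1240 kPa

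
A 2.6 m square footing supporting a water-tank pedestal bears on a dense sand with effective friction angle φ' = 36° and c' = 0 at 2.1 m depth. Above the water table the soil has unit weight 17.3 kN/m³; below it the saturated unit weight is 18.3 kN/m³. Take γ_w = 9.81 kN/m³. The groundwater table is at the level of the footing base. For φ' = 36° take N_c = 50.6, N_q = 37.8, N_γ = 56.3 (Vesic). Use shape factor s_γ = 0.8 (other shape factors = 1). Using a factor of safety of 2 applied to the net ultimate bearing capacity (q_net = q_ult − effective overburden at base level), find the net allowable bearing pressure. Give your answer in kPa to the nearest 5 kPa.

q_all(net) ≈ 915 kPa

Effective surcharge at the founding depth q = γ·D_f = 17.3 × 2.1 = 36.33 kPa.
The water table coincides with the base, so in the self-weight term γ → γ' = 8.49 kN/m³.
q_ult = q·N_q + 0.5·γ·B·N_γ·s_γ
     = 36.33 × 37.8 + 0.5 × 8.49 × 2.6 × 56.3 × 0.8
     = 1373.3 + 497.11 = 1870.4 kPa.
Net ultimate: q_net = 1870.4 − 36.33 = 1834.1 kPa.
q_all(net) = 1834.1 / 2 = 917.03 kPa.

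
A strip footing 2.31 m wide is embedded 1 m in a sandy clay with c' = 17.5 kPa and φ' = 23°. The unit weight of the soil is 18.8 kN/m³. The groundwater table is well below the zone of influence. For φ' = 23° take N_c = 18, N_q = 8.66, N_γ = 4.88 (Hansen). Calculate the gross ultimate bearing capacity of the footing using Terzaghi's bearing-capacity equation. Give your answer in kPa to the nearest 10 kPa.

q_ult ≈ 580 kPa

q = γ·D_f = 18.8 × 1 = 18.8 kPa.
c·N_c = 17.5 × 18 = 315 kPa
q·N_q = 18.8 × 8.66 = 162.81 kPa
0.5·γ·B·N_γ = 0.5 × 18.8 × 2.31 × 4.88 = 105.96 kPa
q_ult = 315 + 162.81 + 105.96 = 583.77 kPa.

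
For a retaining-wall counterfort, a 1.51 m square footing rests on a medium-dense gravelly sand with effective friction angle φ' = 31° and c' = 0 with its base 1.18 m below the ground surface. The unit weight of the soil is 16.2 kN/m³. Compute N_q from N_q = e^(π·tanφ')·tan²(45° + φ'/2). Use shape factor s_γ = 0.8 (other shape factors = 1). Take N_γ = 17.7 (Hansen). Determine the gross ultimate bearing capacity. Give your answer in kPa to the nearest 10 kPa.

q_ult ≈ 570 kPa

tan31° = 0.6009, so N_q = e^(π×0.6009)·tan²(60.5°) = 6.604 × 3.124 = 20.63.
Overburden at base level: q = 16.2 × 1.18 = 19.116 kPa.
Surcharge term q·N_q = 19.116 × 20.631 = 394.38 kPa; self-weight term 0.5·γ·B·N_γ·s_γ = 0.5 × 16.2 × 1.51 × 17.7 × 0.8 = 173.19 kPa.
q_ult = 394.38 + 173.19 = 567.57 kPa.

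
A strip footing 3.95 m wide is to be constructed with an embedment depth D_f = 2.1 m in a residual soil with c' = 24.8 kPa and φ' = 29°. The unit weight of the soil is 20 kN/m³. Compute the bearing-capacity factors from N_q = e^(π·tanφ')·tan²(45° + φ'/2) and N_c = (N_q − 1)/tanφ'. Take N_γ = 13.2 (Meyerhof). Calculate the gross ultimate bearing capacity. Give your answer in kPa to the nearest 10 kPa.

q_ult ≈ 1900 kPa

tan29° = 0.5543, so N_q = e^(π×0.5543)·tan²(59.5°) = 5.705 × 2.882 = 16.44.
N_c = (16.44 − 1)/tan29° = 27.86.
Effective surcharge at the founding depth q = γ·D_f = 20 × 2.1 = 42 kPa.
q_ult = c·N_c + q·N_q + 0.5·γ·B·N_γ
     = 24.8 × 27.86 + 42 × 16.443 + 0.5 × 20 × 3.95 × 13.2
     = 690.94 + 690.62 + 521.4 = 1903 kPa.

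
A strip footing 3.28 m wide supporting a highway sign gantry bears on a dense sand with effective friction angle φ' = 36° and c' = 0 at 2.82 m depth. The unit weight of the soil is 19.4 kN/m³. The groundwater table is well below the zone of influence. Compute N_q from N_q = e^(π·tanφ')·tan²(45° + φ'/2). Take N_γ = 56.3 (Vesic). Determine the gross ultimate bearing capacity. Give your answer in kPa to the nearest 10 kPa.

tan36° = 0.7265, so N_q = e^(π×0.7265)·tan²(63°) = 9.801 × 3.852 = 37.75.
q = γ·D_f = 19.4 × 2.82 = 54.708 kPa.
q·N_q = 54.708 × 37.752 = 2065.4 kPa
0.5·γ·B·N_γ = 0.5 × 19.4 × 3.28 × 56.3 = 1791.2 kPa
q_ult = 2065.4 + 1791.2 = 3856.6 kPa.

q_ult ≈ 3860 kPa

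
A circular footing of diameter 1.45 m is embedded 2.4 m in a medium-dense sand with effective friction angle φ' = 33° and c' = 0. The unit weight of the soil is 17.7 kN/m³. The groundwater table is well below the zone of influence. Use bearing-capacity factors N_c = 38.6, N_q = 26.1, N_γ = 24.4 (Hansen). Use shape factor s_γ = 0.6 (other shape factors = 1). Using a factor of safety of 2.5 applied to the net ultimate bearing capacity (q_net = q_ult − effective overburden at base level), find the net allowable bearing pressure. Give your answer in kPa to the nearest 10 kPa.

q = γ·D_f = 17.7 × 2.4 = 42.48 kPa.
q·N_q = 42.48 × 26.1 = 1108.7 kPa
0.5·γ·B·N_γ·s_γ = 0.5 × 17.7 × 1.45 × 24.4 × 0.6 = 187.87 kPa
q_ult = 1108.7 + 187.87 = 1296.6 kPa.
Net ultimate: q_net = 1296.6 − 42.48 = 1254.1 kPa.
q_all(net) = 1254.1 / 2.5 = 501.65 kPa.

q_all(net) ≈ 500 kPa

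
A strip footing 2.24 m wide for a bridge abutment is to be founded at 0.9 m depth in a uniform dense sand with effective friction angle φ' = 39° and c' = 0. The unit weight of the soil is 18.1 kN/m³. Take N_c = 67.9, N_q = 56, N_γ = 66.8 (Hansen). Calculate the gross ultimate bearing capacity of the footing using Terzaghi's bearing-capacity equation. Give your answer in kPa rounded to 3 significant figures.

Effective surcharge at the founding depth q = γ·D_f = 18.1 × 0.9 = 16.29 kPa.
q_ult = q·N_q + 0.5·γ·B·N_γ
     = 16.29 × 56 + 0.5 × 18.1 × 2.24 × 66.8
     = 912.24 + 1354.2 = 2266.4 kPa.

q_ult ≈ 2270 kPa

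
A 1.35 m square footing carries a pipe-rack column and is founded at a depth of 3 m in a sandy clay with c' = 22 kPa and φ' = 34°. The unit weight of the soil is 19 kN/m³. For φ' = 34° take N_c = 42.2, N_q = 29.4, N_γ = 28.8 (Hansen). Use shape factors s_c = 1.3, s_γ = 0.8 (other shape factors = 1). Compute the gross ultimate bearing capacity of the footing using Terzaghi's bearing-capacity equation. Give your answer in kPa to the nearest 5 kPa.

q_ult ≈ 3180 kPa

q = γ·D_f = 19 × 3 = 57 kPa.
c·N_c·s_c = 22 × 42.2 × 1.3 = 1206.9 kPa
q·N_q = 57 × 29.4 = 1675.8 kPa
0.5·γ·B·N_γ·s_γ = 0.5 × 19 × 1.35 × 28.8 × 0.8 = 295.49 kPa
q_ult = 1206.9 + 1675.8 + 295.49 = 3178.2 kPa.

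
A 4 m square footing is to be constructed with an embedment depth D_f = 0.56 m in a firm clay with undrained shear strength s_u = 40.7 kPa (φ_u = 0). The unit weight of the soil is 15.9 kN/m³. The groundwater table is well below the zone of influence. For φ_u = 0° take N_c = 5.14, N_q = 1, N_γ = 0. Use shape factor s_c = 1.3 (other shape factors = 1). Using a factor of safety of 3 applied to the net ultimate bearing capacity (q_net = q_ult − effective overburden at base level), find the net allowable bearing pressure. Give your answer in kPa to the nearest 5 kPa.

q = γ·D_f = 15.9 × 0.56 = 8.904 kPa.
c·N_c·s_c = 40.7 × 5.14 × 1.3 = 271.96 kPa
q·N_q = 8.904 × 1 = 8.904 kPa
q_ult = 271.96 + 8.904 = 280.86 kPa.
Net ultimate: q_net = 280.86 − 8.904 = 271.96 kPa.
q_all(net) = 271.96 / 3 = 90.652 kPa.

q_all(net) ≈ 90 kPa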